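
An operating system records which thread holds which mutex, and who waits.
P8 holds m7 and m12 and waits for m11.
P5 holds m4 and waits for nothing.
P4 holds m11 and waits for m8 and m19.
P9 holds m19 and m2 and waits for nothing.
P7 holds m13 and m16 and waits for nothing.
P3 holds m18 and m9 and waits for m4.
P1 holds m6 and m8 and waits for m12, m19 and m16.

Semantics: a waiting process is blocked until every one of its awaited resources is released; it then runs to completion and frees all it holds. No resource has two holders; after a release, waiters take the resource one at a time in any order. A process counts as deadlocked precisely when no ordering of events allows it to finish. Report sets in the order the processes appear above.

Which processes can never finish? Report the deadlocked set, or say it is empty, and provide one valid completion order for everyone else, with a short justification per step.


The deadlocked set is P8, P4 and P1.
Key observation: P8 -> P4 -> P1 -> P8 is a circular wait — nothing in it can go first; no other process is dragged down with it.
One completion order for the rest: P9, P7, P5, P3.
Verifying each step:
  P9: no waits; runs immediately, freeing m19 and m2
  P7: no waits; runs immediately, freeing m13 and m16
  P5: no waits; runs immediately, freeing m4
  P3 waits on m4 — all released -> runs and releases m18 and m9


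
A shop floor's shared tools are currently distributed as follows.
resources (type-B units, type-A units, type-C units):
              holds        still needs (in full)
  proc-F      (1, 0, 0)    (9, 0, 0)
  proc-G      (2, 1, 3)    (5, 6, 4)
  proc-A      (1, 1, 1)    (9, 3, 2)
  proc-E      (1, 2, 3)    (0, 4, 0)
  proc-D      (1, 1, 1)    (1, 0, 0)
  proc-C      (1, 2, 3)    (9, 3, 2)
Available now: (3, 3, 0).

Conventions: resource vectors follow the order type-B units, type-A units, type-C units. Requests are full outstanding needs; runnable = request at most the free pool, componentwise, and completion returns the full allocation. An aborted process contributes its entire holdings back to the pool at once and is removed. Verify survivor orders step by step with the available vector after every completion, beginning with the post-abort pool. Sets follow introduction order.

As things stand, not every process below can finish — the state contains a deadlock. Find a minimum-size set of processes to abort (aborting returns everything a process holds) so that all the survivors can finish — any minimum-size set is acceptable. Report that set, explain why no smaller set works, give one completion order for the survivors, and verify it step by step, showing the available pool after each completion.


The answer: abort proc-F and proc-C.
Key observation: the returned (2, 2, 3) from proc-F and proc-C is what brings proc-A — unrunnable before, under any order — into play at step 4.
Why nothing smaller works — every single abort fails: proc-F alone leaves proc-A blocked (short on type-B units); proc-G alone leaves proc-F blocked (short on type-B units); proc-A alone leaves proc-F blocked (short on type-B units); proc-E alone leaves proc-F blocked (short on type-B units); proc-D alone leaves proc-F blocked (short on type-B units); proc-C alone leaves proc-F blocked (short on type-B units).
Survivors finish in the order: proc-D, proc-G, proc-E, proc-A. Step-by-step check (pool after the aborts first):
  pool = (5, 5, 3)
  proc-D needs (1, 0, 0) <= (5, 5, 3) -> finishes; pool += (1, 1, 1) = (6, 6, 4)
  proc-G needs (5, 6, 4) <= (6, 6, 4) -> finishes; pool += (2, 1, 3) = (8, 7, 7)
  proc-E needs (0, 4, 0) <= (8, 7, 7) -> finishes; pool += (1, 2, 3) = (9, 9, 10)
  proc-A needs (9, 3, 2) <= (9, 9, 10) -> finishes; pool += (1, 1, 1) = (10, 10, 11)


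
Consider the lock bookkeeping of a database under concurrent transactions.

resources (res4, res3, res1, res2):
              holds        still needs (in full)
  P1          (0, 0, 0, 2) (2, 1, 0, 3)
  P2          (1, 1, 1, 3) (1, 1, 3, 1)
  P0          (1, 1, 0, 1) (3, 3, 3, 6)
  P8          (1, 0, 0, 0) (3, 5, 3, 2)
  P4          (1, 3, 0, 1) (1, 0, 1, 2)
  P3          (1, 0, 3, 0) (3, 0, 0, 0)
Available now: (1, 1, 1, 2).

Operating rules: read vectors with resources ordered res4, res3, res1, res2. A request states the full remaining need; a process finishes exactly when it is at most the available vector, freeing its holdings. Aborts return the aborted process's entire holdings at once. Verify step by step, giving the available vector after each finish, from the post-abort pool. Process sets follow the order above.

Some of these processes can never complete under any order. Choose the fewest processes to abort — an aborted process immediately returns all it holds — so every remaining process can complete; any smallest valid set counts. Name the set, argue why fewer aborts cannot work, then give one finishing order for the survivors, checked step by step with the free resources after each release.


Minimum abort set: P8.
Key observation: before aborting P8, P3 was permanently blocked — no order could ever run it; afterwards it completes at step 2.
Minimality: the empty abort set fails — the state is deadlocked as it stands.
The survivors complete as P4, P3, P1, P2, P0. Verifying each step (starting from the post-abort pool):
  pool = (2, 1, 1, 2)
  run P4 (needs (1, 0, 1, 2), free (2, 1, 1, 2)); after release of (1, 3, 0, 1) the pool is (3, 4, 1, 3)
  run P3 (needs (3, 0, 0, 0), free (3, 4, 1, 3)); after release of (1, 0, 3, 0) the pool is (4, 4, 4, 3)
  run P1 (needs (2, 1, 0, 3), free (4, 4, 4, 3)); after release of (0, 0, 0, 2) the pool is (4, 4, 4, 5)
  run P2 (needs (1, 1, 3, 1), free (4, 4, 4, 5)); after release of (1, 1, 1, 3) the pool is (5, 5, 5, 8)
  run P0 (needs (3, 3, 3, 6), free (5, 5, 5, 8)); after release of (1, 1, 0, 1) the pool is (6, 6, 5, 9)


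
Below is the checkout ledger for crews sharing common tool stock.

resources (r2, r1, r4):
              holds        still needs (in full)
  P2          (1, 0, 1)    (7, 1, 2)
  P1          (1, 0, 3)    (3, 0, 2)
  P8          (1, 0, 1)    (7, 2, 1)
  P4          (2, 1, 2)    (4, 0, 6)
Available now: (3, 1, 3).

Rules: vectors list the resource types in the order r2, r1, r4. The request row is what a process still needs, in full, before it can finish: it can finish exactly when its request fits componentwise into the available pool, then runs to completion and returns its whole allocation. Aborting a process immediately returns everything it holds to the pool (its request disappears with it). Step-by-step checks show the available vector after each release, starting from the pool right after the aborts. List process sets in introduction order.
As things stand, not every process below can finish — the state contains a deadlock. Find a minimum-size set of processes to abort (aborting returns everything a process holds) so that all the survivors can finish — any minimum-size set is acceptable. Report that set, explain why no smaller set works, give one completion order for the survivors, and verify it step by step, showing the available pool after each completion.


Minimum abort set: P2.
Key observation: the returned (1, 0, 1) from P2 is what brings P8 — unrunnable before, under any order — into play at step 3.
Why nothing smaller works: aborting no one leaves the state deadlocked as given.
One survivor order: P1, P4, P8. Check, step by step (post-abort pool first):
  pool = (4, 1, 4)
  P1 needs (3, 0, 2) <= (4, 1, 4) -> finishes; pool += (1, 0, 3) = (5, 1, 7)
  P4 needs (4, 0, 6) <= (5, 1, 7) -> finishes; pool += (2, 1, 2) = (7, 2, 9)
  P8 needs (7, 2, 1) <= (7, 2, 9) -> finishes; pool += (1, 0, 1) = (8, 2, 10)


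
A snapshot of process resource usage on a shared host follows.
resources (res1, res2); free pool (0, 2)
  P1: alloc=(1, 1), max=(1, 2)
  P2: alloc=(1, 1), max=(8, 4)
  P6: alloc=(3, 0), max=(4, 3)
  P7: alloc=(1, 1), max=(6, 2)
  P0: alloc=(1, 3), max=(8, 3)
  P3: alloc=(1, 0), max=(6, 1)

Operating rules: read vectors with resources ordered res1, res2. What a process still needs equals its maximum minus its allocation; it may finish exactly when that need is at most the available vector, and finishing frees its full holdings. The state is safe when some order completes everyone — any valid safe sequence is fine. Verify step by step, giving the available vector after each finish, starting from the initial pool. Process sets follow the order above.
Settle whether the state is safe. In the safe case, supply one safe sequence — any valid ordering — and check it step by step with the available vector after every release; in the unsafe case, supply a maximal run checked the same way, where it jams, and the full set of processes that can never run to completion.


UNSAFE.
Key observation: the pool after P1, P6 is (4, 3); every surviving request exceeds it in res1, so progress ends there.
Going as far as possible: P1, P6; after that, nothing fits. Step-by-step check:
  pool = (0, 2)
  P1 needs (0, 1) <= (0, 2) -> finishes; pool += (1, 1) = (1, 3)
  P6 needs (1, 3) <= (1, 3) -> finishes; pool += (3, 0) = (4, 3)
  blocked: P2 wants (7, 3), pool (4, 3) — not enough res1
  blocked: P7 wants (5, 1), pool (4, 3) — not enough res1
  blocked: P0 wants (7, 0), pool (4, 3) — not enough res1
  blocked: P3 wants (5, 1), pool (4, 3) — not enough res1
Processes that can never finish: P2, P7, P0 and P3.


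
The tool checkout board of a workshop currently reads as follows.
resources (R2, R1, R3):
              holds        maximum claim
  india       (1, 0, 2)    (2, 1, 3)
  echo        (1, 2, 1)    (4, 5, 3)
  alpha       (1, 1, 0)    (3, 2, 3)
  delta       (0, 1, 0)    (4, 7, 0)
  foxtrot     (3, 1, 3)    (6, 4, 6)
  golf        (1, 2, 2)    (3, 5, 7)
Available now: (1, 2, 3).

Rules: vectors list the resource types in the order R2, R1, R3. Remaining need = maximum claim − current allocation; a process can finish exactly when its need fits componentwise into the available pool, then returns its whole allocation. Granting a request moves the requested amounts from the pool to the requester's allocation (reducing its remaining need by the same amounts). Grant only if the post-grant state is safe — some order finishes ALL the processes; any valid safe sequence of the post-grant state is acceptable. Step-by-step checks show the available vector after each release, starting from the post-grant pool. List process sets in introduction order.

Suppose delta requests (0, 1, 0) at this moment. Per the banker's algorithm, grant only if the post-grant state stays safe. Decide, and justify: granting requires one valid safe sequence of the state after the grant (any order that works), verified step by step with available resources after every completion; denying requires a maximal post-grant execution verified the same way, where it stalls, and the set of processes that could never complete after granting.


DENY — the pretend-granted state is unsafe.
Key observation: once india, alpha finish, the pool peaks at (3, 2, 5) — and every remaining process still needs more R1 than that.
Pretend the grant happened; the run india, alpha goes as far as possible. Step-by-step check:
  pool = (1, 1, 3)
  india: need (1, 1, 1) fits (1, 1, 3); releases (1, 0, 2), pool now (2, 1, 5)
  alpha: need (2, 1, 3) fits (2, 1, 5); releases (1, 1, 0), pool now (3, 2, 5)
  echo still needs (3, 3, 2) but only (3, 2, 5) is free — short on R1
  delta still needs (4, 5, 0) but only (3, 2, 5) is free — short on R2 and R1
  foxtrot still needs (3, 3, 3) but only (3, 2, 5) is free — short on R1
  golf still needs (2, 3, 5) but only (3, 2, 5) is free — short on R1
Post-grant, the permanently blocked set is echo, delta, foxtrot and golf.


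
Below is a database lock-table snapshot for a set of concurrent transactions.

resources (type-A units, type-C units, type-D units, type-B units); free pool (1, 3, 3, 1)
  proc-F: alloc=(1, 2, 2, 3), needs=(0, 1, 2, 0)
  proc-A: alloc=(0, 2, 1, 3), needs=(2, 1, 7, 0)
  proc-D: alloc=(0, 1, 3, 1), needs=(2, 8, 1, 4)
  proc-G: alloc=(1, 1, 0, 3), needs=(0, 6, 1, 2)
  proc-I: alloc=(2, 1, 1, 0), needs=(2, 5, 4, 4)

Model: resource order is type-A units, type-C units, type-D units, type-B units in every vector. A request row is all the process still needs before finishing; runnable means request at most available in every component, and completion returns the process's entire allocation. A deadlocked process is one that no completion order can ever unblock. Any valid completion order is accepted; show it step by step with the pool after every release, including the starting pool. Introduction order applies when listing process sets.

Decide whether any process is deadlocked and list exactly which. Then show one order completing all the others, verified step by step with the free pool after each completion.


The deadlocked set is proc-A and proc-D.
Key observation: after proc-F, proc-I, proc-G the pool peaks at (5, 7, 6, 7), and each blocked process is short somewhere: proc-A on type-D units; proc-D on type-C units.
One completion order for the rest: proc-F, proc-I, proc-G. Verifying each step:
  pool = (1, 3, 3, 1)
  proc-F: need (0, 1, 2, 0) fits (1, 3, 3, 1); releases (1, 2, 2, 3), pool now (2, 5, 5, 4)
  proc-I: need (2, 5, 4, 4) fits (2, 5, 5, 4); releases (2, 1, 1, 0), pool now (4, 6, 6, 4)
  proc-G: need (0, 6, 1, 2) fits (4, 6, 6, 4); releases (1, 1, 0, 3), pool now (5, 7, 6, 7)
The stuck group stays short no matter what:
  proc-A still needs (2, 1, 7, 0) but only (5, 7, 6, 7) is free — short on type-D units
  proc-D still needs (2, 8, 1, 4) but only (5, 7, 6, 7) is free — short on type-C units


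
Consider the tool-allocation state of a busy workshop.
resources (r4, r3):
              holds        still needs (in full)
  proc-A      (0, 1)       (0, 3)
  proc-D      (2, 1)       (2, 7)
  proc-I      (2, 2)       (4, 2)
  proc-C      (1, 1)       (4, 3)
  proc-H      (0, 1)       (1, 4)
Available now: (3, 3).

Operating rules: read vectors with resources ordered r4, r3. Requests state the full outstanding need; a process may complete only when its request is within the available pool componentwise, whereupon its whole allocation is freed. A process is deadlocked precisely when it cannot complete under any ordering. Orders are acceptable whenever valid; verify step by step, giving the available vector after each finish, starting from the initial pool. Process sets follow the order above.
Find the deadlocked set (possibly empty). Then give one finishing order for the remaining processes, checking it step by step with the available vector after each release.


The deadlocked set is proc-D, proc-I and proc-C.
Key observation: after proc-A, proc-H the pool peaks at (3, 5), and each blocked process is short somewhere: proc-D on r3; proc-I on r4; proc-C on r4.
One completion order for the rest: proc-A, proc-H. Walking it through:
  pool = (3, 3)
  proc-A needs (0, 3) <= (3, 3) -> finishes; pool += (0, 1) = (3, 4)
  proc-H needs (1, 4) <= (3, 4) -> finishes; pool += (0, 1) = (3, 5)
None of the blocked processes ever fits:
  proc-D cannot run: need (2, 7) vs free (3, 5) (insufficient r3)
  proc-I cannot run: need (4, 2) vs free (3, 5) (insufficient r4)
  proc-C cannot run: need (4, 3) vs free (3, 5) (insufficient r4)


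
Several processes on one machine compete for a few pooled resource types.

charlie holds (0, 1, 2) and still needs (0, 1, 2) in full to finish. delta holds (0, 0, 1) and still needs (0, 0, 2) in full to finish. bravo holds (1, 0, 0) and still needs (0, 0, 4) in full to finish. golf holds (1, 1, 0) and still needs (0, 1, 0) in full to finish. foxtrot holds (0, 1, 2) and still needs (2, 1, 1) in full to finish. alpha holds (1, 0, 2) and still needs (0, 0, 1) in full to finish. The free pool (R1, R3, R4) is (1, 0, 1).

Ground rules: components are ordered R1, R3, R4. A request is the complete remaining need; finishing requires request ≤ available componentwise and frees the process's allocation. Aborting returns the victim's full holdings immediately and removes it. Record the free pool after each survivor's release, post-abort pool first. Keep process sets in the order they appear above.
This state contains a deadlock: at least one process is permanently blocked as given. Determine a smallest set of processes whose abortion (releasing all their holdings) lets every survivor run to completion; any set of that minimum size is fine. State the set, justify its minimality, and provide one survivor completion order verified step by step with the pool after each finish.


The answer: abort golf.
Key observation: before aborting golf, charlie was permanently blocked — no order could ever run it; afterwards it completes at step 2.
Minimality: the empty abort set fails — the state is deadlocked as it stands.
One survivor order: alpha, charlie, foxtrot, bravo, delta. Check, step by step (post-abort pool first):
  pool = (2, 1, 1)
  run alpha (needs (0, 0, 1), free (2, 1, 1)); after release of (1, 0, 2) the pool is (3, 1, 3)
  run charlie (needs (0, 1, 2), free (3, 1, 3)); after release of (0, 1, 2) the pool is (3, 2, 5)
  run foxtrot (needs (2, 1, 1), free (3, 2, 5)); after release of (0, 1, 2) the pool is (3, 3, 7)
  run bravo (needs (0, 0, 4), free (3, 3, 7)); after release of (1, 0, 0) the pool is (4, 3, 7)
  run delta (needs (0, 0, 2), free (4, 3, 7)); after release of (0, 0, 1) the pool is (4, 3, 8)


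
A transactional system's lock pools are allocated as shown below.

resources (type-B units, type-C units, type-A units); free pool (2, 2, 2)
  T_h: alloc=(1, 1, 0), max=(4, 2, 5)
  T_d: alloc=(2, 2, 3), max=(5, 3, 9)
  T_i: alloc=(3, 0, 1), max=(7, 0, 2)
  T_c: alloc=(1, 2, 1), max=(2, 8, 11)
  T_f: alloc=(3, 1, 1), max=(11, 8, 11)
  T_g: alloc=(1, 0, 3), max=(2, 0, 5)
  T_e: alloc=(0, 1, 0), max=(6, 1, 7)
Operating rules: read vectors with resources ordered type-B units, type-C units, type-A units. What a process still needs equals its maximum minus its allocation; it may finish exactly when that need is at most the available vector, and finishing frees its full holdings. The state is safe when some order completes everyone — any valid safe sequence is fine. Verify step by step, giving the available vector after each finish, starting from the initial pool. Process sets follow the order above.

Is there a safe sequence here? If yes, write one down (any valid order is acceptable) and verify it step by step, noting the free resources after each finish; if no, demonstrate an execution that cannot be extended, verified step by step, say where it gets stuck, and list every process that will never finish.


The state is UNSAFE.
Key observation: T_g, T_h, T_i, T_d, T_e can finish, but then (9, 6, 9) is all there is, and the blocked group's type-A units demands exceed it.
The run T_g, T_h, T_i, T_d, T_e cannot be extended any further. Walking it through:
  pool = (2, 2, 2)
  T_g needs (1, 0, 2) <= (2, 2, 2) -> finishes; pool += (1, 0, 3) = (3, 2, 5)
  T_h needs (3, 1, 5) <= (3, 2, 5) -> finishes; pool += (1, 1, 0) = (4, 3, 5)
  T_i needs (4, 0, 1) <= (4, 3, 5) -> finishes; pool += (3, 0, 1) = (7, 3, 6)
  T_d needs (3, 1, 6) <= (7, 3, 6) -> finishes; pool += (2, 2, 3) = (9, 5, 9)
  T_e needs (6, 0, 7) <= (9, 5, 9) -> finishes; pool += (0, 1, 0) = (9, 6, 9)
  T_c cannot run: need (1, 6, 10) vs free (9, 6, 9) (insufficient type-A units)
  T_f cannot run: need (8, 7, 10) vs free (9, 6, 9) (insufficient type-C units and type-A units)
Never able to finish: T_c and T_f.


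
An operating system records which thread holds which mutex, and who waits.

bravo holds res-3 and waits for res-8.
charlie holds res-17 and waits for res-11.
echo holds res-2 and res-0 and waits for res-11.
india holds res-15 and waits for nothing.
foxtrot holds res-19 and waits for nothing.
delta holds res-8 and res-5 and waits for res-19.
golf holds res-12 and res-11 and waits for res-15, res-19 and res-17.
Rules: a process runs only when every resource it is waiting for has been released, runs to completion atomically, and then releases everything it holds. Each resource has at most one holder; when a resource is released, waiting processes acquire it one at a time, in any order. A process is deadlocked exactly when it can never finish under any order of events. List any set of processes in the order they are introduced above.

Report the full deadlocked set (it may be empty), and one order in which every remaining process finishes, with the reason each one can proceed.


The deadlocked set is charlie, echo and golf.
Key observation: along charlie -> golf -> charlie, each member waits on what the next one holds — a deadlock; echo waits into the deadlock from upstream.
The rest can finish in the order foxtrot, delta, india, bravo.
Walking it through:
  run foxtrot (it waits on nothing); releases res-19
  delta: everything it awaited (res-19) is free; runs, freeing res-8 and res-5
  run india (it waits on nothing); releases res-15
  bravo: everything it awaited (res-8) is free; runs, freeing res-3


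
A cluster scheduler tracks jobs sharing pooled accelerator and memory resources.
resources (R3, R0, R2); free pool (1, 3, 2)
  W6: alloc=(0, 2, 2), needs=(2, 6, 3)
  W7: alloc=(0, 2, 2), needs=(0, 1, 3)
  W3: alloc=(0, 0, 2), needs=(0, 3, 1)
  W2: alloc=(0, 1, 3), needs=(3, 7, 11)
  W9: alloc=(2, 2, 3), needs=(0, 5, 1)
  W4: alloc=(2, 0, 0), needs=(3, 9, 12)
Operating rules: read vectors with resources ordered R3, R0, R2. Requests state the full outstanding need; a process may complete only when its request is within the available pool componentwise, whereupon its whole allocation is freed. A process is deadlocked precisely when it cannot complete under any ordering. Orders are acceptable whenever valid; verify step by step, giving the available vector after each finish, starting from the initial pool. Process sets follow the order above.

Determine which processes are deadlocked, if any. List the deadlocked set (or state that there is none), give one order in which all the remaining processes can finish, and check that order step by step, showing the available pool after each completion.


Nothing here is deadlocked.
Key observation: beginning at W3, releases accumulate fast enough that every process eventually fits.
A valid finishing order for the others: W3, W7, W9, W6, W2, W4. Walking it through:
  pool = (1, 3, 2)
  run W3 (needs (0, 3, 1), free (1, 3, 2)); after release of (0, 0, 2) the pool is (1, 3, 4)
  run W7 (needs (0, 1, 3), free (1, 3, 4)); after release of (0, 2, 2) the pool is (1, 5, 6)
  run W9 (needs (0, 5, 1), free (1, 5, 6)); after release of (2, 2, 3) the pool is (3, 7, 9)
  run W6 (needs (2, 6, 3), free (3, 7, 9)); after release of (0, 2, 2) the pool is (3, 9, 11)
  run W2 (needs (3, 7, 11), free (3, 9, 11)); after release of (0, 1, 3) the pool is (3, 10, 14)
  run W4 (needs (3, 9, 12), free (3, 10, 14)); after release of (2, 0, 0) the pool is (5, 10, 14)


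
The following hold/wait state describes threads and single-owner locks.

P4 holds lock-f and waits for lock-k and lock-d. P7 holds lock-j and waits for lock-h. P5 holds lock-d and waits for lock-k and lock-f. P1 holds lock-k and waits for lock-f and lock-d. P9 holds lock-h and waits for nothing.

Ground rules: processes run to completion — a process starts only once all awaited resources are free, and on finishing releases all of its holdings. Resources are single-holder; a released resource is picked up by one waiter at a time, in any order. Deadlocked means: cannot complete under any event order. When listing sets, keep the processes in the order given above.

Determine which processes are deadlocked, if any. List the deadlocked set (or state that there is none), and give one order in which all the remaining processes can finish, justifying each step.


The deadlocked set is P4, P5 and P1.
Key observation: the knot is the closed ring of waits P4 -> P5 -> P4; P1 is caught in further circular waits.
The rest can finish in the order P9, P7.
Check, step by step:
  P9 waits on nothing -> runs at once and releases lock-h
  P7: everything it awaited (lock-h) is free; runs, freeing lock-j


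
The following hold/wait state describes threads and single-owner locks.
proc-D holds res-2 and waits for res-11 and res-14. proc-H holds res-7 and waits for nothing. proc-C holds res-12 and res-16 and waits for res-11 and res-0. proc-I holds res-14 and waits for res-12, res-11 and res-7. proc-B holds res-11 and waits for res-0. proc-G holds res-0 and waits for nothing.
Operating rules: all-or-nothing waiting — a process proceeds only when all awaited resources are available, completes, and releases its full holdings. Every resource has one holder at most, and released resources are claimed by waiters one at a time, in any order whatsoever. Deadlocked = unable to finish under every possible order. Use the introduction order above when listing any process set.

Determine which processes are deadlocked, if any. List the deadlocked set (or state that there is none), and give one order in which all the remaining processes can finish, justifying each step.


The deadlocked set is empty.
Key observation: no waiting chain loops back on itself — every chain ends at a process that waits on nothing, so everyone eventually runs.
One completion order for the rest: proc-H, proc-G, proc-B, proc-C, proc-I, proc-D.
Verifying each step:
  proc-H: no waits; runs immediately, freeing res-7
  proc-G: no waits; runs immediately, freeing res-0
  proc-B: everything it awaited (res-0) is free; runs, freeing res-11
  proc-C: everything it awaited (res-11 and res-0) is free; runs, freeing res-12 and res-16
  proc-I: everything it awaited (res-12, res-11 and res-7) is free; runs, freeing res-14
  proc-D: everything it awaited (res-11 and res-14) is free; runs, freeing res-2


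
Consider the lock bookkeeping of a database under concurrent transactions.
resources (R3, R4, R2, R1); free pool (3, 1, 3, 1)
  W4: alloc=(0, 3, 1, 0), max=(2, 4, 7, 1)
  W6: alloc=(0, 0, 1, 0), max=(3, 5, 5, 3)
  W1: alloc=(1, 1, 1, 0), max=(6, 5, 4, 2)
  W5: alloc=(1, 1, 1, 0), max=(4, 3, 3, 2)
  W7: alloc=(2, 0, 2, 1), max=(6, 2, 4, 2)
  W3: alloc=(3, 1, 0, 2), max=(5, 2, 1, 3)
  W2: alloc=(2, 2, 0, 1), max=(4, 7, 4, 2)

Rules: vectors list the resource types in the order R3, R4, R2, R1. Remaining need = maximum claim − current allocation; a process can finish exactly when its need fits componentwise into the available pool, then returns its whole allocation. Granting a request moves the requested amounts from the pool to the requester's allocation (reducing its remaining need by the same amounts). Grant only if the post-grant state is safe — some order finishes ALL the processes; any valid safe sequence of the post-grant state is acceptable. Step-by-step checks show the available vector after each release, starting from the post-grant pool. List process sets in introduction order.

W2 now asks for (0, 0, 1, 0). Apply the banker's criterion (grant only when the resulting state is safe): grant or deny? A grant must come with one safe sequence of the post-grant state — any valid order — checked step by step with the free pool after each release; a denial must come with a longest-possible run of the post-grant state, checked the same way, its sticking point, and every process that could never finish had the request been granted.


DENY: after the grant no complete ordering would exist.
Key observation: after W3, W5, W7 the pool peaks at (9, 3, 5, 4), and each blocked process is short somewhere: W4 on R2; W6 on R4; W1 on R4; W2 on R4.
Pretend the grant happened; the run W3, W5, W7 goes as far as possible. Check, step by step:
  pool = (3, 1, 2, 1)
  run W3 (needs (2, 1, 1, 1), free (3, 1, 2, 1)); after release of (3, 1, 0, 2) the pool is (6, 2, 2, 3)
  run W5 (needs (3, 2, 2, 2), free (6, 2, 2, 3)); after release of (1, 1, 1, 0) the pool is (7, 3, 3, 3)
  run W7 (needs (4, 2, 2, 1), free (7, 3, 3, 3)); after release of (2, 0, 2, 1) the pool is (9, 3, 5, 4)
  W4 cannot run: need (2, 1, 6, 1) vs free (9, 3, 5, 4) (insufficient R2)
  W6 cannot run: need (3, 5, 4, 3) vs free (9, 3, 5, 4) (insufficient R4)
  W1 cannot run: need (5, 4, 3, 2) vs free (9, 3, 5, 4) (insufficient R4)
  W2 cannot run: need (2, 5, 3, 1) vs free (9, 3, 5, 4) (insufficient R4)
Had the request been granted, W4, W6, W1 and W2 could never finish.


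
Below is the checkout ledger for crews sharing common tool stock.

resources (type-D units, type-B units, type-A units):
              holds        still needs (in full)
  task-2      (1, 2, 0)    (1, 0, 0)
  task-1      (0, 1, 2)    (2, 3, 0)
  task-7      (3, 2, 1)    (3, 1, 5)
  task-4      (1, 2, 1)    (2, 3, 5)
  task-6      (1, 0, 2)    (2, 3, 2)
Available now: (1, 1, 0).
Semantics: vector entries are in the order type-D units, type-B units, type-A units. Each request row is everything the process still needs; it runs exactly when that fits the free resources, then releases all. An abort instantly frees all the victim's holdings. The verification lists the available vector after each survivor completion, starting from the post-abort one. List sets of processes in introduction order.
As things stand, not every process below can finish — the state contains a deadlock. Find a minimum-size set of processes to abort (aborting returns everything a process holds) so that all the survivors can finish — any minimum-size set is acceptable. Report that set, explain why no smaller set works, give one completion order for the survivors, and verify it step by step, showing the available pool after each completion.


Minimum abort set: task-7.
Key observation: before aborting task-7, task-4 was permanently blocked — no order could ever run it; afterwards it completes at step 4.
Why nothing smaller works: aborting no one leaves the state deadlocked as given.
One survivor order: task-2, task-1, task-6, task-4. Verifying each step (post-abort pool first):
  pool = (4, 3, 1)
  run task-2 (needs (1, 0, 0), free (4, 3, 1)); after release of (1, 2, 0) the pool is (5, 5, 1)
  run task-1 (needs (2, 3, 0), free (5, 5, 1)); after release of (0, 1, 2) the pool is (5, 6, 3)
  run task-6 (needs (2, 3, 2), free (5, 6, 3)); after release of (1, 0, 2) the pool is (6, 6, 5)
  run task-4 (needs (2, 3, 5), free (6, 6, 5)); after release of (1, 2, 1) the pool is (7, 8, 6)


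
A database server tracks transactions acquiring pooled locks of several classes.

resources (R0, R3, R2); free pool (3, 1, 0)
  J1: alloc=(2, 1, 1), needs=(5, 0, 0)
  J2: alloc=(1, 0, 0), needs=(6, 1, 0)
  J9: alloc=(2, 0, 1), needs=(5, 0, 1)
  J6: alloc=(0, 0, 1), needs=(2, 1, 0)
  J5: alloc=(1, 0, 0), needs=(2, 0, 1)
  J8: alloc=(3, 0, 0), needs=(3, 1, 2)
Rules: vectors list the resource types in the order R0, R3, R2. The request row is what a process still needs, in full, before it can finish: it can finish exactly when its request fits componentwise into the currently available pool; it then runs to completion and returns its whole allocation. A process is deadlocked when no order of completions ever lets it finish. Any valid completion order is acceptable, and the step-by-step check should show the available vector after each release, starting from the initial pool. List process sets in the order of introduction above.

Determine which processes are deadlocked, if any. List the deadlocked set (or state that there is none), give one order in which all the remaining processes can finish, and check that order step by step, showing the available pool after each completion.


Deadlocked: J1, J2, J9 and J8.
Key observation: after J6, J5 the pool peaks at (4, 1, 1), and each blocked process is short somewhere: J1 on R0; J2 on R0; J9 on R0; J8 on R2.
A valid finishing order for the others: J6, J5. Verifying each step:
  pool = (3, 1, 0)
  J6: need (2, 1, 0) fits (3, 1, 0); releases (0, 0, 1), pool now (3, 1, 1)
  J5: need (2, 0, 1) fits (3, 1, 1); releases (1, 0, 0), pool now (4, 1, 1)
The stuck group stays short no matter what:
  blocked: J1 wants (5, 0, 0), pool (4, 1, 1) — not enough R0
  blocked: J2 wants (6, 1, 0), pool (4, 1, 1) — not enough R0
  blocked: J9 wants (5, 0, 1), pool (4, 1, 1) — not enough R0
  blocked: J8 wants (3, 1, 2), pool (4, 1, 1) — not enough R2


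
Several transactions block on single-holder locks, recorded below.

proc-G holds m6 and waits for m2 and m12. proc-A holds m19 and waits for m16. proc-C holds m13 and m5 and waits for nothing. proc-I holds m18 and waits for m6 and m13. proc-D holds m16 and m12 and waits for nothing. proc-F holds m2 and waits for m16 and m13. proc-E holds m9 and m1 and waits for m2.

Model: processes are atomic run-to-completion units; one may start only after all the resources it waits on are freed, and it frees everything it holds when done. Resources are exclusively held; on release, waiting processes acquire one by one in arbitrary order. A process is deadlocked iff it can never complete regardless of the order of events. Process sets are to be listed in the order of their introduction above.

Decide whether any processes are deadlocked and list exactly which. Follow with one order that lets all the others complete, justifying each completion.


The deadlocked set is empty.
Key observation: the wait relation is loop-free; peeling off processes with no waits unwinds the whole state.
A valid finishing order for the others: proc-D, proc-C, proc-A, proc-F, proc-E, proc-G, proc-I.
Check, step by step:
  proc-D: no waits; runs immediately, freeing m16 and m12
  proc-C: no waits; runs immediately, freeing m13 and m5
  run proc-A (all its waits — m16 — are resolved); releases m19
  run proc-F (all its waits — m16 and m13 — are resolved); releases m2
  run proc-E (all its waits — m2 — are resolved); releases m9 and m1
  run proc-G (all its waits — m2 and m12 — are resolved); releases m6
  run proc-I (all its waits — m6 and m13 — are resolved); releases m18


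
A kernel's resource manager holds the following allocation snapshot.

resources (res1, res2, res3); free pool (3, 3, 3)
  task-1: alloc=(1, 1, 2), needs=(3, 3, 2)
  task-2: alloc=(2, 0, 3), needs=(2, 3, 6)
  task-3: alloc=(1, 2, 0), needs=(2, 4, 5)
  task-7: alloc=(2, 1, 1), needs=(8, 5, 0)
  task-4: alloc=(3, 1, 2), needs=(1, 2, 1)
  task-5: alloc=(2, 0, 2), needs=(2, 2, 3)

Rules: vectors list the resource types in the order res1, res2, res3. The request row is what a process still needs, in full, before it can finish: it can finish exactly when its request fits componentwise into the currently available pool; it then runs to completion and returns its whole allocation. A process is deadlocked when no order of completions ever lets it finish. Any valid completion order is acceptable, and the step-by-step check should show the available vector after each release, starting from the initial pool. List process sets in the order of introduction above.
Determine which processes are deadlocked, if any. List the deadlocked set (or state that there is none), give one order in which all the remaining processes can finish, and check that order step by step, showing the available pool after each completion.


Nothing here is deadlocked.
Key observation: task-4 can run right away; the returned allocation unlocks the remaining processes in turn.
One completion order for the rest: task-4, task-5, task-1, task-7, task-3, task-2. Check, step by step:
  pool = (3, 3, 3)
  run task-4 (needs (1, 2, 1), free (3, 3, 3)); after release of (3, 1, 2) the pool is (6, 4, 5)
  run task-5 (needs (2, 2, 3), free (6, 4, 5)); after release of (2, 0, 2) the pool is (8, 4, 7)
  run task-1 (needs (3, 3, 2), free (8, 4, 7)); after release of (1, 1, 2) the pool is (9, 5, 9)
  run task-7 (needs (8, 5, 0), free (9, 5, 9)); after release of (2, 1, 1) the pool is (11, 6, 10)
  run task-3 (needs (2, 4, 5), free (11, 6, 10)); after release of (1, 2, 0) the pool is (12, 8, 10)
  run task-2 (needs (2, 3, 6), free (12, 8, 10)); after release of (2, 0, 3) the pool is (14, 8, 13)


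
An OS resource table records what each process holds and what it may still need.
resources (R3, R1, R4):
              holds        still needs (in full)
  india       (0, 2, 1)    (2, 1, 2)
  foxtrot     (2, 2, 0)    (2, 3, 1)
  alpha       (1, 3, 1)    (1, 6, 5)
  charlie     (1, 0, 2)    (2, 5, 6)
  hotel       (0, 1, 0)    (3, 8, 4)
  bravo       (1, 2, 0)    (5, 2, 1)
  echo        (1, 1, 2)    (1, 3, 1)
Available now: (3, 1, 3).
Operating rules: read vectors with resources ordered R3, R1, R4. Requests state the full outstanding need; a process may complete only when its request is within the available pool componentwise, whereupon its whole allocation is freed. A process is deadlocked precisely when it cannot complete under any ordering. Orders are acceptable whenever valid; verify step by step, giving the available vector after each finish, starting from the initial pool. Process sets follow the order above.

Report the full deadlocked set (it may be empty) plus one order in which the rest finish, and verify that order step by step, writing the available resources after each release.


Nothing here is deadlocked.
Key observation: beginning at india, releases accumulate fast enough that every process eventually fits.
The rest can finish in the order india, foxtrot, echo, bravo, hotel, alpha, charlie. Step-by-step check:
  pool = (3, 1, 3)
  india: need (2, 1, 2) fits (3, 1, 3); releases (0, 2, 1), pool now (3, 3, 4)
  foxtrot: need (2, 3, 1) fits (3, 3, 4); releases (2, 2, 0), pool now (5, 5, 4)
  echo: need (1, 3, 1) fits (5, 5, 4); releases (1, 1, 2), pool now (6, 6, 6)
  bravo: need (5, 2, 1) fits (6, 6, 6); releases (1, 2, 0), pool now (7, 8, 6)
  hotel: need (3, 8, 4) fits (7, 8, 6); releases (0, 1, 0), pool now (7, 9, 6)
  alpha: need (1, 6, 5) fits (7, 9, 6); releases (1, 3, 1), pool now (8, 12, 7)
  charlie: need (2, 5, 6) fits (8, 12, 7); releases (1, 0, 2), pool now (9, 12, 9)


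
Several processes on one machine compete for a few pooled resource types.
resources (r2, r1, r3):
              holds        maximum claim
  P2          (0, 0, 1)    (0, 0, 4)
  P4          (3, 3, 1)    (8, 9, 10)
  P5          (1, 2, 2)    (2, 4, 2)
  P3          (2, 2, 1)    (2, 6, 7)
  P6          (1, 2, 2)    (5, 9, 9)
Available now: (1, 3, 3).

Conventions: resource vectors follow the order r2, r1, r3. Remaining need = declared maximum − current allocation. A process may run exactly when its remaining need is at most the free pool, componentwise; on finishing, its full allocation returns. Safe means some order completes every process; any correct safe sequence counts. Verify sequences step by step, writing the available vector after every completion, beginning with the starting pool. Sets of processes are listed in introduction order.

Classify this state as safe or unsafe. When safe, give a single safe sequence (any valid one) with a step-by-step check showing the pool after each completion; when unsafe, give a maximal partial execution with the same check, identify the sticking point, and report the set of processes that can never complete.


The state is SAFE; one workable sequence: P5, P2, P3, P6, P4.
Key observation: at P5 the run first touches a limit — (1, 2, 0) against (1, 3, 3), exact on a resource it actually requests.
Walking it through:
  pool = (1, 3, 3)
  P5: need (1, 2, 0) fits (1, 3, 3); releases (1, 2, 2), pool now (2, 5, 5)
  P2: need (0, 0, 3) fits (2, 5, 5); releases (0, 0, 1), pool now (2, 5, 6)
  P3: need (0, 4, 6) fits (2, 5, 6); releases (2, 2, 1), pool now (4, 7, 7)
  P6: need (4, 7, 7) fits (4, 7, 7); releases (1, 2, 2), pool now (5, 9, 9)
  P4: need (5, 6, 9) fits (5, 9, 9); releases (3, 3, 1), pool now (8, 12, 10)


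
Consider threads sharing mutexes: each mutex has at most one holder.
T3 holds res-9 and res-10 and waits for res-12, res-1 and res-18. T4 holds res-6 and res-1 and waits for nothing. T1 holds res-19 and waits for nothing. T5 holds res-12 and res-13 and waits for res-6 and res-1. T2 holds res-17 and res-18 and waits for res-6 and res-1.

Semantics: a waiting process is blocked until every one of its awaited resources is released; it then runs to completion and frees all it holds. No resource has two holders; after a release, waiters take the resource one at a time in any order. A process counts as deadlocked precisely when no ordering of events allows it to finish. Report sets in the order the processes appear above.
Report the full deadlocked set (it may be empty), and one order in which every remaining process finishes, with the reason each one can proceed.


The deadlocked set is empty.
Key observation: although several processes wait, no cycle exists — each chain bottoms out at a free runner.
A valid finishing order for the others: T1, T4, T5, T2, T3.
Check, step by step:
  run T1 (it waits on nothing); releases res-19
  run T4 (it waits on nothing); releases res-6 and res-1
  T5: everything it awaited (res-6 and res-1) is free; runs, freeing res-12 and res-13
  T2: everything it awaited (res-6 and res-1) is free; runs, freeing res-17 and res-18
  T3: everything it awaited (res-12, res-1 and res-18) is free; runs, freeing res-9 and res-10
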